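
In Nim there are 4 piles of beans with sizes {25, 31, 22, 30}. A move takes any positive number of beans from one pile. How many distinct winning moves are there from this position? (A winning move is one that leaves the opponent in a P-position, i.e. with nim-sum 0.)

3

Bitwise XOR of the heap sizes:
  11001  (25)
  11111  (31)
  10110  (22)
  11110  (30)
  -----
  01110  (14)
The overall nim-sum is X = 14. A pile of size p has a winning move iff p XOR X < p (reduce it to p XOR X).
  25: 25 XOR 14 = 23 < 25 — winning move (to 23).
  31: 31 XOR 14 = 17 < 31 — winning move (to 17).
  22: 22 XOR 14 = 24 ≥ 22 — no move.
  30: 30 XOR 14 = 16 < 30 — winning move (to 16).
That gives 3 winning moves.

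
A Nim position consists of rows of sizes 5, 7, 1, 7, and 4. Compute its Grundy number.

Compute the nim-sum pairwise:
5 ⊕ 7 = 2
2 ⊕ 1 = 3
3 ⊕ 7 = 4
4 ⊕ 4 = 0

0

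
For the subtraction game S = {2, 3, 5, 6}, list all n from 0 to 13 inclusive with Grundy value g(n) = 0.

Build the Grundy sequence with g(k) = mex{g(k−s) : s ∈ {2, 3, 5, 6}, s ≤ k}:
g(0) = mex{} = 0
g(1) = mex{} = 0
g(2) = mex{0} = 1
g(3) = mex{0} = 1
g(4) = mex{0,1} = 2
g(5) = mex{0,1} = 2
g(6) = mex{0,1,2} = 3
g(7) = mex{0,1,2} = 3
g(8) = mex{1,2,3} = 0
g(9) = mex{1,2,3} = 0
g(10) = mex{0,2,3} = 1
g(11) = mex{0,2,3} = 1
g(12) = mex{0,1,3} = 2
g(13) = mex{0,1,3} = 2
The P-positions (g = 0) in 0..13 are 0, 1, 8, 9.

0, 1, 8, 9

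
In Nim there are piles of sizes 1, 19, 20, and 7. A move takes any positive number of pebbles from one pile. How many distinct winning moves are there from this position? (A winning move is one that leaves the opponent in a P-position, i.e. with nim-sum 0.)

Compute the nim-sum pairwise:
1 ^ 19 = 18
18 ^ 20 = 6
6 ^ 7 = 1
The overall nim-sum is X = 1. A pile of size p has a winning move iff p XOR X < p (reduce it to p XOR X).
  1: 1 XOR 1 = 0 < 1 — winning move (to 0).
  19: 19 XOR 1 = 18 < 19 — winning move (to 18).
  20: 20 XOR 1 = 21 ≥ 20 — no move.
  7: 7 XOR 1 = 6 < 7 — winning move (to 6).
That gives 3 winning moves.

3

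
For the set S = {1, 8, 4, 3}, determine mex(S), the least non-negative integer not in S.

0

0 is not in the set, so the mex is 0.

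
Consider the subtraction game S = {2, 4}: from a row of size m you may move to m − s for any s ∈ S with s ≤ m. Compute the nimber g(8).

Compute g(0), g(1), … for moves {2, 4}:
g(0) = mex{} = 0
g(1) = mex{} = 0
g(2) = mex{0} = 1
g(3) = mex{0} = 1
g(4) = mex{0,1} = 2
g(5) = mex{0,1} = 2
g(6) = mex{1,2} = 0
g(7) = mex{1,2} = 0
g(8) = mex{0,2} = 1
So g(8) = 1.

1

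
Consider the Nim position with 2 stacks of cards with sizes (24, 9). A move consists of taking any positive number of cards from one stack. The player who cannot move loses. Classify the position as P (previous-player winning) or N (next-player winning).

N-position

Compute the nim-sum pairwise:
24 XOR 9 = 17
The nim-sum is 17 ≠ 0, so this is an N-position: the player to move can win.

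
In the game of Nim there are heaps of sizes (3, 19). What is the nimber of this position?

16

Compute the nim-sum pairwise:
3 ⊕ 19 = 16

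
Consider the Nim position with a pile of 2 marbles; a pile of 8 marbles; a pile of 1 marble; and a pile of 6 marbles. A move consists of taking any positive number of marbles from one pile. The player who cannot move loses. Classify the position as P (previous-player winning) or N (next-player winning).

N-position

Compute the nim-sum pairwise:
2 ⊕ 8 = 10
10 ⊕ 1 = 11
11 ⊕ 6 = 13
The nim-sum is 13 ≠ 0, so this is an N-position: the player to move can win.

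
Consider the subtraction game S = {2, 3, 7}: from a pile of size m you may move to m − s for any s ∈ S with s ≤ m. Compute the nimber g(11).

Grundy values for subtraction set {2, 3, 7}:
k:     0  1  2  3  4  5  6  7  8  9 10 11
g(k):  0  0  1  1  2  0  0  1  1  2  0  0
So g(11) = 0.

0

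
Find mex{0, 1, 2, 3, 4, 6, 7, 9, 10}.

5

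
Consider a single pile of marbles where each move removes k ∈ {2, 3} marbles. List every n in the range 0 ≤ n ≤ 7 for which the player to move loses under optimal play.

0, 1, 5, 6

Build the Grundy sequence with g(k) = mex{g(k−s) : s ∈ {2, 3}, s ≤ k}:
g(0) = mex{} = 0
g(1) = mex{} = 0
g(2) = mex{0} = 1
g(3) = mex{0} = 1
g(4) = mex{0,1} = 2
g(5) = mex{1} = 0
g(6) = mex{1,2} = 0
g(7) = mex{0,2} = 1
The P-positions (g = 0) in 0..7 are 0, 1, 5, 6.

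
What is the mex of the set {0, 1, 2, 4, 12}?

The values 0, 1, 2 are all present; 3 is the first non-negative integer missing from the set.

3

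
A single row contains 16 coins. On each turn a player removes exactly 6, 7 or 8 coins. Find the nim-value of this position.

Grundy values for subtraction set {6, 7, 8}:
k:     0  1  2  3  4  5  6  7  8  9 10 11 12 13 14 15 16
g(k):  0  0  0  0  0  0  1  1  1  1  1  1  2  2  0  0  0
So g(16) = 0.

0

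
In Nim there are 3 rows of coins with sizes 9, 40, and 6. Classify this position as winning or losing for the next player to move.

Nim-sum: 9 ⊕ 40 ⊕ 6 = 39.
The nim-sum is 39 ≠ 0, so this is an N-position: the player to move can win.

Winning position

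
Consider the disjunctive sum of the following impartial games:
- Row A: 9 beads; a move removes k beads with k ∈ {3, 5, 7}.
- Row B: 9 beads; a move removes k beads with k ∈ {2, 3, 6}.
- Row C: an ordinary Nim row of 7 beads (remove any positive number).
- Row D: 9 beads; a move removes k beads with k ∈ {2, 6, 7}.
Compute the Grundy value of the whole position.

4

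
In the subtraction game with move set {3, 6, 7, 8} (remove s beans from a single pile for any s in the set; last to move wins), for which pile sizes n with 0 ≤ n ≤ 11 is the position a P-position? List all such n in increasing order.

Compute g(0), g(1), … for moves {3, 6, 7, 8}:
k:     0  1  2  3  4  5  6  7  8  9 10 11
g(k):  0  0  0  1  1  1  2  2  2  3  3  0
The P-positions (g = 0) in 0..11 are 0, 1, 2, 11.

0, 1, 2, 11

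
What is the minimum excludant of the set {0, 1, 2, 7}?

3

The values 0, 1, 2 are all present; 3 is the first non-negative integer missing from the set.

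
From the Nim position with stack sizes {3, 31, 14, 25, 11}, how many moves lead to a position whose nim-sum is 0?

0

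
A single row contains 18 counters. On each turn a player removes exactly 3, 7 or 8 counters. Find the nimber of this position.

Build the Grundy sequence with g(k) = mex{g(k−s) : s ∈ {3, 7, 8}, s ≤ k}:
k:     0  1  2  3  4  5  6  7  8  9 10 11 12 13 14 15 16 17 18
g(k):  0  0  0  1  1  1  0  2  2  1  3  0  0  2  1  1  0  0  2
So g(18) = 2.

2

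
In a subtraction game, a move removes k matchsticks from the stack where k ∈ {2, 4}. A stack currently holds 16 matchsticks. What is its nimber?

2

Build the Grundy sequence with g(k) = mex{g(k−s) : s ∈ {2, 4}, s ≤ k}:
k:     0  1  2  3  4  5  6  7  8  9 10 11 12 13 14 15 16
g(k):  0  0  1  1  2  2  0  0  1  1  2  2  0  0  1  1  2
So g(16) = 2.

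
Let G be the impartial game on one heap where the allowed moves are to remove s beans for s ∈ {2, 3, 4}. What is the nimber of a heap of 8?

Build the Grundy sequence with g(k) = mex{g(k−s) : s ∈ {2, 3, 4}, s ≤ k}:
k:     0  1  2  3  4  5  6  7  8
g(k):  0  0  1  1  2  2  0  0  1
So g(8) = 1.

1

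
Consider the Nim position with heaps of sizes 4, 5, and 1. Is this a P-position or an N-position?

Nim-sum: 4 ^ 5 ^ 1 = 0.
The nim-sum is 0, so this is a P-position: the player to move is in a losing position under optimal play.

P-position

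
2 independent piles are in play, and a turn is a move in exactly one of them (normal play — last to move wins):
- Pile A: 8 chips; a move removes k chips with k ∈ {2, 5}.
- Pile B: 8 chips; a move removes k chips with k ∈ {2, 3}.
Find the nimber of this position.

Build the Grundy sequence for pile A with g(k) = mex{g(k−s) : s ∈ {2, 5}, s ≤ k}:
k:     0  1  2  3  4  5  6  7  8
g(k):  0  0  1  1  0  2  1  0  0
So g(8) = 0.
Grundy values for pile B (subtraction set {2, 3}):
k:     0  1  2  3  4  5  6  7  8
g(k):  0  0  1  1  2  0  0  1  1
So g(8) = 1.
By the Sprague-Grundy theorem, the Grundy value of a sum of independent games is the XOR of the component values.
Combined value = 0 XOR 1 = 1.

1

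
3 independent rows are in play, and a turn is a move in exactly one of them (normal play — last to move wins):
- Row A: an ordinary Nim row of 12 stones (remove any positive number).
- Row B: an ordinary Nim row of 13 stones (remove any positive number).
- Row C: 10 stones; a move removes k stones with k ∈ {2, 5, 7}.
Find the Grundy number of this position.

1

Row A is a plain Nim row of size 12, so its Grundy value is 12.
Row B is a plain Nim row of size 13, so its Grundy value is 13.
Grundy values for row C (subtraction set {2, 5, 7}):
g(0) = mex{} = 0
g(1) = mex{} = 0
g(2) = mex{0} = 1
g(3) = mex{0} = 1
g(4) = mex{1} = 0
g(5) = mex{0,1} = 2
g(6) = mex{0} = 1
g(7) = mex{0,1,2} = 3
g(8) = mex{0,1} = 2
g(9) = mex{0,1,3} = 2
g(10) = mex{1,2} = 0
So g(10) = 0.
The value of a disjunctive sum is the nim-sum of the parts.
Combined value = 12 XOR 13 XOR 0 = 1.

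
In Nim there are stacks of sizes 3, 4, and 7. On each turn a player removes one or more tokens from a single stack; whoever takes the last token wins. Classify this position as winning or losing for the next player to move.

Losing position

Compute the nim-sum pairwise:
3 ^ 4 = 7
7 ^ 7 = 0
The nim-sum is 0, so this is a P-position: the player to move is in a losing position under optimal play.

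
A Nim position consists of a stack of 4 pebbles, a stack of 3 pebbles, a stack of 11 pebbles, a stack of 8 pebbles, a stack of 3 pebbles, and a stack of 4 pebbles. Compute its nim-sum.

3

Compute the nim-sum pairwise:
4 XOR 3 = 7
7 XOR 11 = 12
12 XOR 8 = 4
4 XOR 3 = 7
7 XOR 4 = 3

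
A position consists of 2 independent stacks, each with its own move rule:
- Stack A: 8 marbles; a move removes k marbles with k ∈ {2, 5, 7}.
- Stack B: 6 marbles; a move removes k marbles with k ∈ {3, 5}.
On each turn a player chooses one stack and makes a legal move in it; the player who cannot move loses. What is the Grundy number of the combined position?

0

Build the Grundy sequence for stack A with g(k) = mex{g(k−s) : s ∈ {2, 5, 7}, s ≤ k}:
k:     0  1  2  3  4  5  6  7  8
g(k):  0  0  1  1  0  2  1  3  2
So g(8) = 2.
Grundy values for stack B (subtraction set {3, 5}):
k:     0  1  2  3  4  5  6
g(k):  0  0  0  1  1  1  2
So g(6) = 2.
By the Sprague-Grundy theorem, the Grundy value of a sum of independent games is the XOR of the component values.
Combined value = 2 XOR 2 = 0.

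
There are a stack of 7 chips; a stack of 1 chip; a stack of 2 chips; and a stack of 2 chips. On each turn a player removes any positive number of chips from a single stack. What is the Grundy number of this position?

Nim-sum: 7 ⊕ 1 ⊕ 2 ⊕ 2 = 6.

6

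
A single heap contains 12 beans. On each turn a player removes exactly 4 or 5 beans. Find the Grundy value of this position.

Grundy values for subtraction set {4, 5}:
k:     0  1  2  3  4  5  6  7  8  9 10 11 12
g(k):  0  0  0  0  1  1  1  1  2  0  0  0  0
So g(12) = 0.

0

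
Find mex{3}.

0

0 is not in the set, so the mex is 0.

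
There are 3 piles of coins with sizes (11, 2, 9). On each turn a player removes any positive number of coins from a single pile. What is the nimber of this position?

0

Compute the nim-sum pairwise:
11 ⊕ 2 = 9
9 ⊕ 9 = 0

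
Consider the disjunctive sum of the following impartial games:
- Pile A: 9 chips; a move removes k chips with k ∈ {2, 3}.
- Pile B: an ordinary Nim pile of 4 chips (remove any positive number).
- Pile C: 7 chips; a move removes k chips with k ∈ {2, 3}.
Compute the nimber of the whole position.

7

Grundy values for pile A (subtraction set {2, 3}):
g(0) = mex{} = 0
g(1) = mex{} = 0
g(2) = mex{0} = 1
g(3) = mex{0} = 1
g(4) = mex{0,1} = 2
g(5) = mex{1} = 0
g(6) = mex{1,2} = 0
g(7) = mex{0,2} = 1
g(8) = mex{0} = 1
g(9) = mex{0,1} = 2
So g(9) = 2.
Pile B is a plain Nim pile of size 4, so its Grundy value is 4.
Grundy values for pile C (subtraction set {2, 3}):
k:     0  1  2  3  4  5  6  7
g(k):  0  0  1  1  2  0  0  1
So g(7) = 1.
The value of a disjunctive sum is the nim-sum of the parts.
Combined value = 2 XOR 4 XOR 1 = 7.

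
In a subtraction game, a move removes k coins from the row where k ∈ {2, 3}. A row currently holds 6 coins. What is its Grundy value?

0

Compute g(0), g(1), … for moves {2, 3}:
g(0) = mex{} = 0
g(1) = mex{} = 0
g(2) = mex{0} = 1
g(3) = mex{0} = 1
g(4) = mex{0,1} = 2
g(5) = mex{1} = 0
g(6) = mex{1,2} = 0
So g(6) = 0.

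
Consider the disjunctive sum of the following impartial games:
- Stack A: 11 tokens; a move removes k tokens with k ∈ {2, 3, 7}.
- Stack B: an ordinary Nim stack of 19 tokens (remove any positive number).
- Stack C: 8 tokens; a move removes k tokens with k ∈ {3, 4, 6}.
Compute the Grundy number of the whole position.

Grundy values for stack A (subtraction set {2, 3, 7}):
g(0) = mex{} = 0
g(1) = mex{} = 0
g(2) = mex{0} = 1
g(3) = mex{0} = 1
g(4) = mex{0,1} = 2
g(5) = mex{1} = 0
g(6) = mex{1,2} = 0
g(7) = mex{0,2} = 1
g(8) = mex{0} = 1
g(9) = mex{0,1} = 2
g(10) = mex{1} = 0
g(11) = mex{1,2} = 0
So g(11) = 0.
Stack B is a plain Nim stack of size 19, so its Grundy value is 19.
Build the Grundy sequence for stack C with g(k) = mex{g(k−s) : s ∈ {3, 4, 6}, s ≤ k}:
g(0) = mex{} = 0
g(1) = mex{} = 0
g(2) = mex{} = 0
g(3) = mex{0} = 1
g(4) = mex{0} = 1
g(5) = mex{0} = 1
g(6) = mex{0,1} = 2
g(7) = mex{0,1} = 2
g(8) = mex{0,1} = 2
So g(8) = 2.
The value of a disjunctive sum is the nim-sum of the parts.
Combined value = 0 ⊕ 19 ⊕ 2 = 17.

17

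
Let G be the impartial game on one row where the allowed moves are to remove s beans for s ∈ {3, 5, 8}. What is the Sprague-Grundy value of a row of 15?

1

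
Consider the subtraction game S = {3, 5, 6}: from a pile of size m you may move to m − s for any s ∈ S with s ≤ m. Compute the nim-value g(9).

0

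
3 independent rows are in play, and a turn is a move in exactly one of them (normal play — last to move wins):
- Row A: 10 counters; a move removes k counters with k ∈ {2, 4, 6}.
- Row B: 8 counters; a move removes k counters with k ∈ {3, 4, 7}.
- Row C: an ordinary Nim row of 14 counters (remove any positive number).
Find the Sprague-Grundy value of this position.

Build the Grundy sequence for row A with g(k) = mex{g(k−s) : s ∈ {2, 4, 6}, s ≤ k}:
g(0) = mex{} = 0
g(1) = mex{} = 0
g(2) = mex{0} = 1
g(3) = mex{0} = 1
g(4) = mex{0,1} = 2
g(5) = mex{0,1} = 2
g(6) = mex{0,1,2} = 3
g(7) = mex{0,1,2} = 3
g(8) = mex{1,2,3} = 0
g(9) = mex{1,2,3} = 0
g(10) = mex{0,2,3} = 1
So g(10) = 1.
Build the Grundy sequence for row B with g(k) = mex{g(k−s) : s ∈ {3, 4, 7}, s ≤ k}:
g(0) = mex{} = 0
g(1) = mex{} = 0
g(2) = mex{} = 0
g(3) = mex{0} = 1
g(4) = mex{0} = 1
g(5) = mex{0} = 1
g(6) = mex{0,1} = 2
g(7) = mex{0,1} = 2
g(8) = mex{0,1} = 2
So g(8) = 2.
Row C is a plain Nim row of size 14, so its Grundy value is 14.
The value of a disjunctive sum is the nim-sum of the parts.
Combined value = 1 XOR 2 XOR 14 = 13.

13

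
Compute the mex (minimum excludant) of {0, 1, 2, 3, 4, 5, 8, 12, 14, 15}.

6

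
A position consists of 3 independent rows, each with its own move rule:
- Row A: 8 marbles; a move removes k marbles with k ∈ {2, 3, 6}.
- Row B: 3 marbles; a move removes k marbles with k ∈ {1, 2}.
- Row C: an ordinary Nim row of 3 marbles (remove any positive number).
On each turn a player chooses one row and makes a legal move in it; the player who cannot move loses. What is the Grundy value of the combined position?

1

Grundy values for row A (subtraction set {2, 3, 6}):
g(0) = mex{} = 0
g(1) = mex{} = 0
g(2) = mex{0} = 1
g(3) = mex{0} = 1
g(4) = mex{0,1} = 2
g(5) = mex{1} = 0
g(6) = mex{0,1,2} = 3
g(7) = mex{0,2} = 1
g(8) = mex{0,1,3} = 2
So g(8) = 2.
Build the Grundy sequence for row B with g(k) = mex{g(k−s) : s ∈ {1, 2}, s ≤ k}:
k:     0  1  2  3
g(k):  0  1  2  0
So g(3) = 0.
Row C is a plain Nim row of size 3, so its Grundy value is 3.
The value of a disjunctive sum is the nim-sum of the parts.
Combined value = 2 XOR 0 XOR 3 = 1.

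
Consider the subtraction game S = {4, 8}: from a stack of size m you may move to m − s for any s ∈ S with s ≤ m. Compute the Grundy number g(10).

Grundy values for subtraction set {4, 8}:
g(0) = mex{} = 0
g(1) = mex{} = 0
g(2) = mex{} = 0
g(3) = mex{} = 0
g(4) = mex{0} = 1
g(5) = mex{0} = 1
g(6) = mex{0} = 1
g(7) = mex{0} = 1
g(8) = mex{0,1} = 2
g(9) = mex{0,1} = 2
g(10) = mex{0,1} = 2
So g(10) = 2.

2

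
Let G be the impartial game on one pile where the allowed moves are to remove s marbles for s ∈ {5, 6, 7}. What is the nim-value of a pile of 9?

Compute g(0), g(1), … for moves {5, 6, 7}:
k:     0  1  2  3  4  5  6  7  8  9
g(k):  0  0  0  0  0  1  1  1  1  1
So g(9) = 1.

1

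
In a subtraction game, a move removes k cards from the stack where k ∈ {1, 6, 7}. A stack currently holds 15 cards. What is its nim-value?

Build the Grundy sequence with g(k) = mex{g(k−s) : s ∈ {1, 6, 7}, s ≤ k}:
k:     0  1  2  3  4  5  6  7  8  9 10 11 12 13 14 15
g(k):  0  1  0  1  0  1  2  3  2  3  2  3  0  1  0  1
So g(15) = 1.

1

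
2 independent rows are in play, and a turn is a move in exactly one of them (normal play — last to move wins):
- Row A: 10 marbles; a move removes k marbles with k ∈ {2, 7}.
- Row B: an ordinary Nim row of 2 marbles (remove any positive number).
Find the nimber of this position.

For row A, compute g(0), g(1), … with moves {2, 7}:
k:     0  1  2  3  4  5  6  7  8  9 10
g(k):  0  0  1  1  0  0  1  1  2  0  0
So g(10) = 0.
Row B is a plain Nim row of size 2, so its Grundy value is 2.
By the Sprague-Grundy theorem, the Grundy value of a sum of independent games is the XOR of the component values.
Combined value = 0 XOR 2 = 2.

2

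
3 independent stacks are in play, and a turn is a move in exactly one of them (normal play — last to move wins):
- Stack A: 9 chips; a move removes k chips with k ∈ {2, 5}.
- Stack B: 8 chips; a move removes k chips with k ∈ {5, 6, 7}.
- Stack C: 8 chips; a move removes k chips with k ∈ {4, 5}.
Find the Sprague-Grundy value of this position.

2

Grundy values for stack A (subtraction set {2, 5}):
g(0) = mex{} = 0
g(1) = mex{} = 0
g(2) = mex{0} = 1
g(3) = mex{0} = 1
g(4) = mex{1} = 0
g(5) = mex{0,1} = 2
g(6) = mex{0} = 1
g(7) = mex{1,2} = 0
g(8) = mex{1} = 0
g(9) = mex{0} = 1
So g(9) = 1.
Grundy values for stack B (subtraction set {5, 6, 7}):
g(0) = mex{} = 0
g(1) = mex{} = 0
g(2) = mex{} = 0
g(3) = mex{} = 0
g(4) = mex{} = 0
g(5) = mex{0} = 1
g(6) = mex{0} = 1
g(7) = mex{0} = 1
g(8) = mex{0} = 1
So g(8) = 1.
For stack C, compute g(0), g(1), … with moves {4, 5}:
k:     0  1  2  3  4  5  6  7  8
g(k):  0  0  0  0  1  1  1  1  2
So g(8) = 2.
The value of a disjunctive sum is the nim-sum of the parts.
Combined value = 1 ⊕ 1 ⊕ 2 = 2.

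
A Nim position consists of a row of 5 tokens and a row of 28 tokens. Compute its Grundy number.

Compute the nim-sum pairwise:
5 ^ 28 = 25

25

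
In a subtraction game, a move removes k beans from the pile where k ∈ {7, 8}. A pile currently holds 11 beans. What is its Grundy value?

1

Grundy values for subtraction set {7, 8}:
g(0) = mex{} = 0
g(1) = mex{} = 0
g(2) = mex{} = 0
g(3) = mex{} = 0
g(4) = mex{} = 0
g(5) = mex{} = 0
g(6) = mex{} = 0
g(7) = mex{0} = 1
g(8) = mex{0} = 1
g(9) = mex{0} = 1
g(10) = mex{0} = 1
g(11) = mex{0} = 1
So g(11) = 1.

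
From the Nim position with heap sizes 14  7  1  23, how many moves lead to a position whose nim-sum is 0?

Nim-sum: 14 ⊕ 7 ⊕ 1 ⊕ 23 = 31.
The overall nim-sum is X = 31. A heap of size p has a winning move iff p XOR X < p (reduce it to p XOR X).
  14: 14 XOR 31 = 17 ≥ 14 — no move.
  7: 7 XOR 31 = 24 ≥ 7 — no move.
  1: 1 XOR 31 = 30 ≥ 1 — no move.
  23: 23 XOR 31 = 8 < 23 — winning move (to 8).
That gives 1 winning move.

1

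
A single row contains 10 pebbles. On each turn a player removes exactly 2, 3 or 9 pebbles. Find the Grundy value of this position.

Grundy values for subtraction set {2, 3, 9}:
g(0) = mex{} = 0
g(1) = mex{} = 0
g(2) = mex{0} = 1
g(3) = mex{0} = 1
g(4) = mex{0,1} = 2
g(5) = mex{1} = 0
g(6) = mex{1,2} = 0
g(7) = mex{0,2} = 1
g(8) = mex{0} = 1
g(9) = mex{0,1} = 2
g(10) = mex{0,1} = 2
So g(10) = 2.

2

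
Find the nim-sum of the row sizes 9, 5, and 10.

In binary:
  1001  (9)
  0101  (5)
  1010  (10)
  ----
  0110  (6)

6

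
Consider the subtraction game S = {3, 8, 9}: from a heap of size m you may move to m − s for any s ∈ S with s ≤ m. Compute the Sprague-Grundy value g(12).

Build the Grundy sequence with g(k) = mex{g(k−s) : s ∈ {3, 8, 9}, s ≤ k}:
k:     0  1  2  3  4  5  6  7  8  9 10 11 12
g(k):  0  0  0  1  1  1  0  0  2  1  1  3  0
So g(12) = 0.

0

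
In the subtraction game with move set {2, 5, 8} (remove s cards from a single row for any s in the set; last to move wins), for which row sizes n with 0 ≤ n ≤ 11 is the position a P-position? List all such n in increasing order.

0, 1, 4, 7, 10, 11

Grundy values for subtraction set {2, 5, 8}:
k:     0  1  2  3  4  5  6  7  8  9 10 11
g(k):  0  0  1  1  0  2  1  0  2  1  0  0
The P-positions (g = 0) in 0..11 are 0, 1, 4, 7, 10, 11.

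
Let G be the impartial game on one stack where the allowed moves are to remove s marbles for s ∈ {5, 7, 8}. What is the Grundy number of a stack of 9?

Compute g(0), g(1), … for moves {5, 7, 8}:
g(0) = mex{} = 0
g(1) = mex{} = 0
g(2) = mex{} = 0
g(3) = mex{} = 0
g(4) = mex{} = 0
g(5) = mex{0} = 1
g(6) = mex{0} = 1
g(7) = mex{0} = 1
g(8) = mex{0} = 1
g(9) = mex{0} = 1
So g(9) = 1.

1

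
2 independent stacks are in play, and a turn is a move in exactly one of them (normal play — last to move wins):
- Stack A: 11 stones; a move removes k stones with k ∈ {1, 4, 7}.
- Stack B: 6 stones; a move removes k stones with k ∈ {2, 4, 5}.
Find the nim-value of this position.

2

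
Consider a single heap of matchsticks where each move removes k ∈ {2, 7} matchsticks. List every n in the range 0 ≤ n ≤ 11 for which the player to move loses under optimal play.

Compute g(0), g(1), … for moves {2, 7}:
k:     0  1  2  3  4  5  6  7  8  9 10 11
g(k):  0  0  1  1  0  0  1  1  2  0  0  1
The P-positions (g = 0) in 0..11 are 0, 1, 4, 5, 9, 10.

0, 1, 4, 5, 9, 10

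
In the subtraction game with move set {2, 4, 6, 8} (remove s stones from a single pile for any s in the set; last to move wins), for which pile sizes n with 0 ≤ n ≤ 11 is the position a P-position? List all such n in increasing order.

0, 1, 10, 11

Build the Grundy sequence with g(k) = mex{g(k−s) : s ∈ {2, 4, 6, 8}, s ≤ k}:
g(0) = mex{} = 0
g(1) = mex{} = 0
g(2) = mex{0} = 1
g(3) = mex{0} = 1
g(4) = mex{0,1} = 2
g(5) = mex{0,1} = 2
g(6) = mex{0,1,2} = 3
g(7) = mex{0,1,2} = 3
g(8) = mex{0,1,2,3} = 4
g(9) = mex{0,1,2,3} = 4
g(10) = mex{1,2,3,4} = 0
g(11) = mex{1,2,3,4} = 0
The P-positions (g = 0) in 0..11 are 0, 1, 10, 11.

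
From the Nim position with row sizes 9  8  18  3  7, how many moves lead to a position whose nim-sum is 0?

1

Bitwise XOR of the heap sizes:
  01001  (9)
  01000  (8)
  10010  (18)
  00011  (3)
  00111  (7)
  -----
  10111  (23)
The overall nim-sum is X = 23. A row of size p has a winning move iff p XOR X < p (reduce it to p XOR X).
  9: 9 XOR 23 = 30 ≥ 9 — no move.
  8: 8 XOR 23 = 31 ≥ 8 — no move.
  18: 18 XOR 23 = 5 < 18 — winning move (to 5).
  3: 3 XOR 23 = 20 ≥ 3 — no move.
  7: 7 XOR 23 = 16 ≥ 7 — no move.
That gives 1 winning move.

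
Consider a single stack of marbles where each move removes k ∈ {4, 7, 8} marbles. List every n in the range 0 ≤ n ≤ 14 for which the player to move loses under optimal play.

0, 1, 2, 3, 12, 13, 14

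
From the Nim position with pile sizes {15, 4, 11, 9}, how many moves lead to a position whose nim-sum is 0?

Nim-sum: 15 ⊕ 4 ⊕ 11 ⊕ 9 = 9.
The overall nim-sum is X = 9. A pile of size p has a winning move iff p XOR X < p (reduce it to p XOR X).
  15: 15 XOR 9 = 6 < 15 — winning move (to 6).
  4: 4 XOR 9 = 13 ≥ 4 — no move.
  11: 11 XOR 9 = 2 < 11 — winning move (to 2).
  9: 9 XOR 9 = 0 < 9 — winning move (to 0).
That gives 3 winning moves.

3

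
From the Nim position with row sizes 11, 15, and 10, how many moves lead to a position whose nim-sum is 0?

3

In binary:
  1011  (11)
  1111  (15)
  1010  (10)
  ----
  1110  (14)
The overall nim-sum is X = 14. A row of size p has a winning move iff p XOR X < p (reduce it to p XOR X).
  11: 11 XOR 14 = 5 < 11 — winning move (to 5).
  15: 15 XOR 14 = 1 < 15 — winning move (to 1).
  10: 10 XOR 14 = 4 < 10 — winning move (to 4).
That gives 3 winning moves.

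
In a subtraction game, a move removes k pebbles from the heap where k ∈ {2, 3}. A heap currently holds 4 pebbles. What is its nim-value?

2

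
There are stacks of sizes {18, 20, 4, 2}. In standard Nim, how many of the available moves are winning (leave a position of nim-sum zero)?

0

Bitwise XOR of the heap sizes:
  10010  (18)
  10100  (20)
  00100  (4)
  00010  (2)
  -----
  00000  (0)
The nim-sum is already 0, so every move leaves a nonzero nim-sum — there are no winning moves.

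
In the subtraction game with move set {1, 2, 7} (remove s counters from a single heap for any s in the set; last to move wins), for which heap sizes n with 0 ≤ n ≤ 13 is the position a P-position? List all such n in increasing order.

0, 3, 6, 9, 12

Compute g(0), g(1), … for moves {1, 2, 7}:
g(0) = mex{} = 0
g(1) = mex{0} = 1
g(2) = mex{0,1} = 2
g(3) = mex{1,2} = 0
g(4) = mex{0,2} = 1
g(5) = mex{0,1} = 2
g(6) = mex{1,2} = 0
g(7) = mex{0,2} = 1
g(8) = mex{0,1} = 2
g(9) = mex{1,2} = 0
g(10) = mex{0,2} = 1
g(11) = mex{0,1} = 2
g(12) = mex{1,2} = 0
g(13) = mex{0,2} = 1
The P-positions (g = 0) in 0..13 are 0, 3, 6, 9, 12.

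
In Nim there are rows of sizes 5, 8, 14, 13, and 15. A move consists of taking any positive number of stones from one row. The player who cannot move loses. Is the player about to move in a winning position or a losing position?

Winning position

Bitwise XOR of the heap sizes:
  0101  (5)
  1000  (8)
  1110  (14)
  1101  (13)
  1111  (15)
  ----
  0001  (1)
The nim-sum is 1 ≠ 0, so this is an N-position: the player to move can win.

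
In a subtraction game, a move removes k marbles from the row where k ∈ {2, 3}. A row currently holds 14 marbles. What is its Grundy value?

Build the Grundy sequence with g(k) = mex{g(k−s) : s ∈ {2, 3}, s ≤ k}:
g(0) = mex{} = 0
g(1) = mex{} = 0
g(2) = mex{0} = 1
g(3) = mex{0} = 1
g(4) = mex{0,1} = 2
g(5) = mex{1} = 0
g(6) = mex{1,2} = 0
g(7) = mex{0,2} = 1
g(8) = mex{0} = 1
g(9) = mex{0,1} = 2
g(10) = mex{1} = 0
g(11) = mex{1,2} = 0
g(12) = mex{0,2} = 1
g(13) = mex{0} = 1
g(14) = mex{0,1} = 2
So g(14) = 2.

2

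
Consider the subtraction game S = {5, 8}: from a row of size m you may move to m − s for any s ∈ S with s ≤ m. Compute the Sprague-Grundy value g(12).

2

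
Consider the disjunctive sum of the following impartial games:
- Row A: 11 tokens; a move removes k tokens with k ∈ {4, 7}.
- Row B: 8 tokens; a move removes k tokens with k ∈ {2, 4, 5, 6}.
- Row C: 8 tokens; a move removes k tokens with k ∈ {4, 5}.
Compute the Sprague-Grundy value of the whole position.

Build the Grundy sequence for row A with g(k) = mex{g(k−s) : s ∈ {4, 7}, s ≤ k}:
k:     0  1  2  3  4  5  6  7  8  9 10 11
g(k):  0  0  0  0  1  1  1  1  2  2  2  0
So g(11) = 0.
Build the Grundy sequence for row B with g(k) = mex{g(k−s) : s ∈ {2, 4, 5, 6}, s ≤ k}:
g(0) = mex{} = 0
g(1) = mex{} = 0
g(2) = mex{0} = 1
g(3) = mex{0} = 1
g(4) = mex{0,1} = 2
g(5) = mex{0,1} = 2
g(6) = mex{0,1,2} = 3
g(7) = mex{0,1,2} = 3
g(8) = mex{1,2,3} = 0
So g(8) = 0.
Build the Grundy sequence for row C with g(k) = mex{g(k−s) : s ∈ {4, 5}, s ≤ k}:
k:     0  1  2  3  4  5  6  7  8
g(k):  0  0  0  0  1  1  1  1  2
So g(8) = 2.
By the Sprague-Grundy theorem, the Grundy value of a sum of independent games is the XOR of the component values.
Combined value = 0 XOR 0 XOR 2 = 2.

2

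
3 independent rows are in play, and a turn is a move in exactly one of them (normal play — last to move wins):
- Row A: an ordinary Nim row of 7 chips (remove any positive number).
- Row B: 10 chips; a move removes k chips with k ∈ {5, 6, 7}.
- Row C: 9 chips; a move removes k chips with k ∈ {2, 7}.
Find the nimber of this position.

5

Row A is a plain Nim row of size 7, so its Grundy value is 7.
For row B, compute g(0), g(1), … with moves {5, 6, 7}:
g(0) = mex{} = 0
g(1) = mex{} = 0
g(2) = mex{} = 0
g(3) = mex{} = 0
g(4) = mex{} = 0
g(5) = mex{0} = 1
g(6) = mex{0} = 1
g(7) = mex{0} = 1
g(8) = mex{0} = 1
g(9) = mex{0} = 1
g(10) = mex{0,1} = 2
So g(10) = 2.
Build the Grundy sequence for row C with g(k) = mex{g(k−s) : s ∈ {2, 7}, s ≤ k}:
k:     0  1  2  3  4  5  6  7  8  9
g(k):  0  0  1  1  0  0  1  1  2  0
So g(9) = 0.
The value of a disjunctive sum is the nim-sum of the parts.
Combined value = 7 ⊕ 2 ⊕ 0 = 5.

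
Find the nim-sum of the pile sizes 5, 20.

17

Compute the nim-sum pairwise:
5 XOR 20 = 17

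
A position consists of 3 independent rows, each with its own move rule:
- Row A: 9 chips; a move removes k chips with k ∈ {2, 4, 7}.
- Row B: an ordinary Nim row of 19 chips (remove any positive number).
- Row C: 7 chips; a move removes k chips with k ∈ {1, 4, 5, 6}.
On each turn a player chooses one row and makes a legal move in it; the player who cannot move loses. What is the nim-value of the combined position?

16

Grundy values for row A (subtraction set {2, 4, 7}):
k:     0  1  2  3  4  5  6  7  8  9
g(k):  0  0  1  1  2  2  0  3  1  0
So g(9) = 0.
Row B is a plain Nim row of size 19, so its Grundy value is 19.
Grundy values for row C (subtraction set {1, 4, 5, 6}):
g(0) = mex{} = 0
g(1) = mex{0} = 1
g(2) = mex{1} = 0
g(3) = mex{0} = 1
g(4) = mex{0,1} = 2
g(5) = mex{0,1,2} = 3
g(6) = mex{0,1,3} = 2
g(7) = mex{0,1,2} = 3
So g(7) = 3.
The value of a disjunctive sum is the nim-sum of the parts.
Combined value = 0 ⊕ 19 ⊕ 3 = 16.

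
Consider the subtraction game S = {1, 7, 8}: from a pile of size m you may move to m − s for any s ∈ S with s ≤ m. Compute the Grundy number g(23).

Grundy values for subtraction set {1, 7, 8}:
k:     0  1  2  3  4  5  6  7  8  9 10 11 12 13 14 15 16 17 18 19 20 21 22 23
g(k):  0  1  0  1  0  1  0  1  2  3  2  3  2  3  2  0  1  0  1  0  1  0  1  2
So g(23) = 2.

2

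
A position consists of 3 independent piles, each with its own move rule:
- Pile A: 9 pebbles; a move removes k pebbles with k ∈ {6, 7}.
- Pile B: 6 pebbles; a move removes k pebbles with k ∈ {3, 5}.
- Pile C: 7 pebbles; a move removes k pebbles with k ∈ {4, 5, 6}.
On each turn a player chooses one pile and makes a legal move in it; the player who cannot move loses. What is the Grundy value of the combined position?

2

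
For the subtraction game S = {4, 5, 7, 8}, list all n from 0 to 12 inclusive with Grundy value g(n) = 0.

Grundy values for subtraction set {4, 5, 7, 8}:
g(0) = mex{} = 0
g(1) = mex{} = 0
g(2) = mex{} = 0
g(3) = mex{} = 0
g(4) = mex{0} = 1
g(5) = mex{0} = 1
g(6) = mex{0} = 1
g(7) = mex{0} = 1
g(8) = mex{0,1} = 2
g(9) = mex{0,1} = 2
g(10) = mex{0,1} = 2
g(11) = mex{0,1} = 2
g(12) = mex{1,2} = 0
The P-positions (g = 0) in 0..12 are 0, 1, 2, 3, 12.

0, 1, 2, 3, 12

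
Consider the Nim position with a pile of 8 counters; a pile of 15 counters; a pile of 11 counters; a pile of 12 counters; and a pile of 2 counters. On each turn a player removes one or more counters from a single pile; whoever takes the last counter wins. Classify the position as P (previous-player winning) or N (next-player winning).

Nim-sum: 8 XOR 15 XOR 11 XOR 12 XOR 2 = 2.
The nim-sum is 2 ≠ 0, so this is an N-position: the player to move can win.

N-position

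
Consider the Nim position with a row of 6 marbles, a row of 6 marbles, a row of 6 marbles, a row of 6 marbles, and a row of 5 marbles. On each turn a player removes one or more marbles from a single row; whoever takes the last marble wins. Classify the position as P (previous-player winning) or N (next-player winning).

N-position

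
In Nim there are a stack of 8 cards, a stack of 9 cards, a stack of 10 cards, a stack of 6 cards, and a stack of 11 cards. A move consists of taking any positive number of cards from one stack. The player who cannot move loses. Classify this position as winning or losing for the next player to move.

Winning position

Compute the nim-sum pairwise:
8 XOR 9 = 1
1 XOR 10 = 11
11 XOR 6 = 13
13 XOR 11 = 6
The nim-sum is 6 ≠ 0, so this is an N-position: the player to move can win.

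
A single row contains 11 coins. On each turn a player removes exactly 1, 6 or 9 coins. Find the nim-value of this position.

2

Compute g(0), g(1), … for moves {1, 6, 9}:
k:     0  1  2  3  4  5  6  7  8  9 10 11
g(k):  0  1  0  1  0  1  2  0  1  2  3  2
So g(11) = 2.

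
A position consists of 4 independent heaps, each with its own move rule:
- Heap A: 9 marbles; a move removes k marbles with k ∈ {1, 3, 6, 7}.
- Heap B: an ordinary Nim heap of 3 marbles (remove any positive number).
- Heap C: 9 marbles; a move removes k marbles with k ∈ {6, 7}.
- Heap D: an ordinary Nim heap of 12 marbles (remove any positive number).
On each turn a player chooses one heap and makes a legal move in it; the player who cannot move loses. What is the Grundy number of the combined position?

13

For heap A, compute g(0), g(1), … with moves {1, 3, 6, 7}:
g(0) = mex{} = 0
g(1) = mex{0} = 1
g(2) = mex{1} = 0
g(3) = mex{0} = 1
g(4) = mex{1} = 0
g(5) = mex{0} = 1
g(6) = mex{0,1} = 2
g(7) = mex{0,1,2} = 3
g(8) = mex{0,1,3} = 2
g(9) = mex{0,1,2} = 3
So g(9) = 3.
Heap B is a plain Nim heap of size 3, so its Grundy value is 3.
Build the Grundy sequence for heap C with g(k) = mex{g(k−s) : s ∈ {6, 7}, s ≤ k}:
k:     0  1  2  3  4  5  6  7  8  9
g(k):  0  0  0  0  0  0  1  1  1  1
So g(9) = 1.
Heap D is a plain Nim heap of size 12, so its Grundy value is 12.
By the Sprague-Grundy theorem, the Grundy value of a sum of independent games is the XOR of the component values.
Combined value = 3 XOR 3 XOR 1 XOR 12 = 13.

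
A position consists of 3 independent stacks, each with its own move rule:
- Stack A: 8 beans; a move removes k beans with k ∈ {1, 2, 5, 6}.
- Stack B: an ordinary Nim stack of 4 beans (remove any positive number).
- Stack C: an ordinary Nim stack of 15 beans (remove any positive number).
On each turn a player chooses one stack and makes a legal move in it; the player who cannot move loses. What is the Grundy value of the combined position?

10

Grundy values for stack A (subtraction set {1, 2, 5, 6}):
k:     0  1  2  3  4  5  6  7  8
g(k):  0  1  2  0  1  2  3  0  1
So g(8) = 1.
Stack B is a plain Nim stack of size 4, so its Grundy value is 4.
Stack C is a plain Nim stack of size 15, so its Grundy value is 15.
By the Sprague-Grundy theorem, the Grundy value of a sum of independent games is the XOR of the component values.
Combined value = 1 ⊕ 4 ⊕ 15 = 10.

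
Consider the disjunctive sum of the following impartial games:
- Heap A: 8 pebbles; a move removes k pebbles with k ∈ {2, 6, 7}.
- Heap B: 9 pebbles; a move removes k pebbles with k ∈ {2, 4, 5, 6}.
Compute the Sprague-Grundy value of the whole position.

2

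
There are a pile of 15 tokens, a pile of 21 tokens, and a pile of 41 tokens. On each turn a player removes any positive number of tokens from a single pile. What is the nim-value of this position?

51

Compute the nim-sum pairwise:
15 ⊕ 21 = 26
26 ⊕ 41 = 51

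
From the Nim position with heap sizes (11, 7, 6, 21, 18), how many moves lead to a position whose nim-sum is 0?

1

Bitwise XOR of the heap sizes:
  01011  (11)
  00111  (7)
  00110  (6)
  10101  (21)
  10010  (18)
  -----
  01101  (13)
The overall nim-sum is X = 13. A heap of size p has a winning move iff p XOR X < p (reduce it to p XOR X).
  11: 11 XOR 13 = 6 < 11 — winning move (to 6).
  7: 7 XOR 13 = 10 ≥ 7 — no move.
  6: 6 XOR 13 = 11 ≥ 6 — no move.
  21: 21 XOR 13 = 24 ≥ 21 — no move.
  18: 18 XOR 13 = 31 ≥ 18 — no move.
That gives 1 winning move.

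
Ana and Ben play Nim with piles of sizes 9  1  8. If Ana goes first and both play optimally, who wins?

Ben wins

Bitwise XOR of the heap sizes:
  1001  (9)
  0001  (1)
  1000  (8)
  ----
  0000  (0)
The nim-sum is 0, so this is a P-position: the player to move is in a losing position under optimal play; Ana is about to move from it and so loses — Ben wins.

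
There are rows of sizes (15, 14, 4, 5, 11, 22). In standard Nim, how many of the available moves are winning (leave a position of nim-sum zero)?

In binary:
  01111  (15)
  01110  (14)
  00100  (4)
  00101  (5)
  01011  (11)
  10110  (22)
  -----
  11101  (29)
The overall nim-sum is X = 29. A row of size p has a winning move iff p XOR X < p (reduce it to p XOR X).
  15: 15 XOR 29 = 18 ≥ 15 — no move.
  14: 14 XOR 29 = 19 ≥ 14 — no move.
  4: 4 XOR 29 = 25 ≥ 4 — no move.
  5: 5 XOR 29 = 24 ≥ 5 — no move.
  11: 11 XOR 29 = 22 ≥ 11 — no move.
  22: 22 XOR 29 = 11 < 22 — winning move (to 11).
That gives 1 winning move.

1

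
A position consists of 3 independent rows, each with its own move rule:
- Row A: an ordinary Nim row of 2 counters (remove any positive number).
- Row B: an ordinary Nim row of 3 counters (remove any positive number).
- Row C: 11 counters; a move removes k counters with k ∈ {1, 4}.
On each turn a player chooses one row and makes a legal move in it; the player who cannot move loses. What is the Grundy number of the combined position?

Row A is a plain Nim row of size 2, so its Grundy value is 2.
Row B is a plain Nim row of size 3, so its Grundy value is 3.
For row C, compute g(0), g(1), … with moves {1, 4}:
g(0) = mex{} = 0
g(1) = mex{0} = 1
g(2) = mex{1} = 0
g(3) = mex{0} = 1
g(4) = mex{0,1} = 2
g(5) = mex{1,2} = 0
g(6) = mex{0} = 1
g(7) = mex{1} = 0
g(8) = mex{0,2} = 1
g(9) = mex{0,1} = 2
g(10) = mex{1,2} = 0
g(11) = mex{0} = 1
So g(11) = 1.
By the Sprague-Grundy theorem, the Grundy value of a sum of independent games is the XOR of the component values.
Combined value = 2 XOR 3 XOR 1 = 0.

0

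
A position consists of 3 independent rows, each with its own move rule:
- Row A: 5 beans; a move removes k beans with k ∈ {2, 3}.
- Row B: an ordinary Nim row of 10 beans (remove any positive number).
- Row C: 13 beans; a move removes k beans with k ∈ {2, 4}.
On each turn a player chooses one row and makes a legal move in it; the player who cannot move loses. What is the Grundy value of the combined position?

10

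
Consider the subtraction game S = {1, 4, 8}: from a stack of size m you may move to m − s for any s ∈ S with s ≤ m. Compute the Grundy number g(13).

1

Build the Grundy sequence with g(k) = mex{g(k−s) : s ∈ {1, 4, 8}, s ≤ k}:
k:     0  1  2  3  4  5  6  7  8  9 10 11 12 13
g(k):  0  1  0  1  2  0  1  0  1  2  3  2  0  1
So g(13) = 1.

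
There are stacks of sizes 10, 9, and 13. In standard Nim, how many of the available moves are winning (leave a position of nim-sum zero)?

3

Write each in binary and XOR column by column:
  1010  (10)
  1001  (9)
  1101  (13)
  ----
  1110  (14)
The overall nim-sum is X = 14. A stack of size p has a winning move iff p XOR X < p (reduce it to p XOR X).
  10: 10 XOR 14 = 4 < 10 — winning move (to 4).
  9: 9 XOR 14 = 7 < 9 — winning move (to 7).
  13: 13 XOR 14 = 3 < 13 — winning move (to 3).
That gives 3 winning moves.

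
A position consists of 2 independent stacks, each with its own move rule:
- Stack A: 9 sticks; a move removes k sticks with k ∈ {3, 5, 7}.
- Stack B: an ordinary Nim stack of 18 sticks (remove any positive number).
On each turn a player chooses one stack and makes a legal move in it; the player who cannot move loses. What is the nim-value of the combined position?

17

For stack A, compute g(0), g(1), … with moves {3, 5, 7}:
k:     0  1  2  3  4  5  6  7  8  9
g(k):  0  0  0  1  1  1  2  2  2  3
So g(9) = 3.
Stack B is a plain Nim stack of size 18, so its Grundy value is 18.
The value of a disjunctive sum is the nim-sum of the parts.
Combined value = 3 ⊕ 18 = 17.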